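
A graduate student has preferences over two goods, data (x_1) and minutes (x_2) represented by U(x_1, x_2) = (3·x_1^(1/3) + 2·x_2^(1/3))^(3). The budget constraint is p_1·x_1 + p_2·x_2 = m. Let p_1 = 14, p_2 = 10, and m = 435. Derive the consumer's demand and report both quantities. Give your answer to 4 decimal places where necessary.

MRS = MU_x_1/MU_x_2 = (3/2)·(x_2/x_1)^(2/3). Set equal to p_1/p_2.
Solve for the ratio: x_2/x_1 = [(2/3)·p_1/p_2]^(1.5).
Substitute x_2 = (x_2/x_1)·x_1 into the budget: x_1* = m/(p_1 + p_2·(x_2/x_1)).
Numerically x_2/x_1 = 0.901686, so x_1* = 435/(14 + 10·0.901686) = 18.8992 and x_2* = 0.901686·18.8992 = 17.0411.

x_1* = 18.8992, x_2* = 17.0411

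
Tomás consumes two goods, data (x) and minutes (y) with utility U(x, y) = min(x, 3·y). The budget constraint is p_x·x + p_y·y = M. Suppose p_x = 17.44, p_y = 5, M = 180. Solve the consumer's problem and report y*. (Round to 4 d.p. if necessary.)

With perfect complements, no substitution: consume in ratio x:y = 3:1.
Budget: p_x·x + p_y·(1/3)·x = M, so (3·p_x + p_y)·x = 3·M.
Demand: x*(p_x,p_y,M) = 3·M/(3·p_x + p_y), y* = M/(3·p_x + p_y).
Here 3·17.44 + 5 = 57.32, giving y* = 3.1403.

y* = 3.1403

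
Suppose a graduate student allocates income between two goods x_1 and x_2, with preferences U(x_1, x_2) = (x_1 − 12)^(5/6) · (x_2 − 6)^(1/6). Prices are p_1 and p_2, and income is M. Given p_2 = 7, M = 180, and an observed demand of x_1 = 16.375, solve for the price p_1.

p_1 = 8

Let x_1' = x_1−12, x_2' = x_2−6. MRS = 5·x_2'/x_1' = p_1/p_2.
After buying the subsistence bundle (12, 6), a share 5/6 of the remaining income goes to x_1: x_1* = 12 + 5/6·(M − 12p_1 − 6p_2)/p_1.
Set x_1* = 16.375 in the demand function and solve for p_1: p_1 = 8.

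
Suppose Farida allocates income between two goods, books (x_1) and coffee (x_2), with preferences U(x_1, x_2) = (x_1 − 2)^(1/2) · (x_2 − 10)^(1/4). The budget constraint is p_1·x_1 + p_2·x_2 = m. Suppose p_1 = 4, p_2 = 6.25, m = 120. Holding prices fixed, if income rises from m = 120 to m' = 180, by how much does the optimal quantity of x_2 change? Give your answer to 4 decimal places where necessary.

Δx_2* = 3.2

Let x_1' = x_1−2, x_2' = x_2−10. MRS = 2·x_2'/x_1' = p_1/p_2.
Substituting into the budget: x_1* = 2 + 2/3·(m − 2·p_1 − 10·p_2)/p_1, and x_2* = 10 + 1/3·(…)/p_2.
Discretionary income = 120 − 2·4 − 10·6.25 = 49.5; x_2* = 10 + 1/3·49.5/6.25 = 12.64.
At m' = 180: x_2* = 15.84. Change: 15.84 − 12.64 = 3.2.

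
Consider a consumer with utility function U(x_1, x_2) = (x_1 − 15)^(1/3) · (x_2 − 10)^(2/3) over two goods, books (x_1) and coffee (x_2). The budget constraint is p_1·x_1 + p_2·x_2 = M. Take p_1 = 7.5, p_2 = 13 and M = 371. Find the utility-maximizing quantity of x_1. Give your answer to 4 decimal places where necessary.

x_1* = 20.7111

Let x_1' = x_1−15, x_2' = x_2−10. MRS = (1/2)·x_2'/x_1' = p_1/p_2.
After buying the subsistence bundle (15, 10), a share 1/3 of the remaining income goes to x_1: x_1* = 15 + 1/3·(M − 15p_1 − 10p_2)/p_1.
Discretionary income = 371 − 15·7.5 − 10·13 = 128.5; x_1* = 15 + 1/3·128.5/7.5 = 20.7111.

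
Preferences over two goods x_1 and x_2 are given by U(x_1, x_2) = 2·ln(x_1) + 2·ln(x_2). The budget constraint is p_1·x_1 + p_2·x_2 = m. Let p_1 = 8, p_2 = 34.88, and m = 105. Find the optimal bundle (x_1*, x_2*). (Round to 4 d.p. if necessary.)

x_1* = 6.5625, x_2* = 1.5052

Tangency: MRS = x_2/x_1 = p_1/p_2.
Rearranging, p_2·x_2 = p_1·x_1. Substituting into the budget gives p_1·x_1·(1 + 1) = m.
Demand: x_1*(p_1,p_2,m) = 0.5·m/p_1 and x_2* = 0.5·m/p_2.
At p_1=8, p_2=34.88, m=105: x_1* = 0.5·105/8 = 6.5625, x_2* = 1.5052.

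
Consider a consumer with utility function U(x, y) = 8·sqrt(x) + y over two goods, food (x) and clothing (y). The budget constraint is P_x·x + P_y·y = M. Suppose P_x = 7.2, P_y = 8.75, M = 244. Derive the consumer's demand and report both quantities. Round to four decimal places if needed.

Thus x* = (4·P_y/P_x)² — independent of M — with the rest of income spent on y.
Plugging in: x* = (4·8.75/7.2)² = 23.6304, y* = 8.4413.

x* = 23.6304, y* = 8.4413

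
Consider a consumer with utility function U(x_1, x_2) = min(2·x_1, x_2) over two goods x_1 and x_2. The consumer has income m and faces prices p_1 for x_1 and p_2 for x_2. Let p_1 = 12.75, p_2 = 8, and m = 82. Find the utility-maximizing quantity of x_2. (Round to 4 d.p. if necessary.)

With perfect complements, no substitution: consume in ratio x_1:x_2 = 1:2.
Budget: p_1·x_1 + p_2·2·x_1 = m, so (p_1 + 2·p_2)·x_1 = m.
Demand: x_1*(p_1,p_2,m) = m/(p_1 + 2·p_2), x_2* = 2·m/(p_1 + 2·p_2).
Here 12.75 + 2·8 = 28.75, giving x_2* = 5.7043.

x_2* = 5.7043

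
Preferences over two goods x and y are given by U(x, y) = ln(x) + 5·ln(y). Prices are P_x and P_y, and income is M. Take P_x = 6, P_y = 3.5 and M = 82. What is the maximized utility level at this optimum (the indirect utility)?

V = 15.6814

The MRS is (1/5)·y/x. Set MRS = P_x/P_y.
Rearranging, P_y·y = 5·P_x·x. Substituting into the budget gives P_x·x·(1 + 5) = M.
Demand: x*(P_x,P_y,M) = 1/6·M/P_x and y* = 5/6·M/P_y.
At P_x=6, P_y=3.5, M=82: x* = 1/6·82/6 = 2.2778, y* = 19.5238.
Utility at the optimum: U(2.2778, 19.5238) = 15.6814.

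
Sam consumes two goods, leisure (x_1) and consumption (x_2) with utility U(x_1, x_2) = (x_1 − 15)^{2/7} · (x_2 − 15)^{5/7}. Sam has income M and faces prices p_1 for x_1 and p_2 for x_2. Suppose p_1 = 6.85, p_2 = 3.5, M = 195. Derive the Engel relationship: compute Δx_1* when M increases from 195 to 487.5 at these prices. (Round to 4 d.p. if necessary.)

Δx_1* = 12.2002

Substituting into the budget: x_1* = 15 + 2/7·(M − 15·p_1 − 15·p_2)/p_1, and x_2* = 15 + 5/7·(…)/p_2.
Discretionary income = 195 − 15·6.85 − 15·3.5 = 39.75; x_1* = 15 + 2/7·39.75/6.85 = 16.658.
At M' = 487.5: x_1* = 28.8582. Change: 28.8582 − 16.658 = 12.2002.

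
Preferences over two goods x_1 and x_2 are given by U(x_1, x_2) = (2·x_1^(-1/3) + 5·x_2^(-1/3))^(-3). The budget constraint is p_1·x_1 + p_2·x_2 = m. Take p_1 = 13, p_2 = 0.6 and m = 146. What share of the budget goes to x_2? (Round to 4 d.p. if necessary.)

share on x_2 = 0.4796

MRS = MU_x_1/MU_x_2 = (2/5)·(x_2/x_1)^(4/3). Set equal to p_1/p_2.
Hence x_2/x_1 = ((5/2)·p_1/p_2)^(1/(4/3)), i.e. raised to the 0.75 power.
Substitute x_2 = (x_2/x_1)·x_1 into the budget: x_1* = m/(p_1 + p_2·(x_2/x_1)).
Numerically x_2/x_1 = 19.966369, so x_1* = 146/(13 + 0.6·19.966369) = 5.8447 and x_2* = 19.966369·5.8447 = 116.6978.
Expenditure on x_2: 0.6·116.6978 = 70.0187; share = 0.4796.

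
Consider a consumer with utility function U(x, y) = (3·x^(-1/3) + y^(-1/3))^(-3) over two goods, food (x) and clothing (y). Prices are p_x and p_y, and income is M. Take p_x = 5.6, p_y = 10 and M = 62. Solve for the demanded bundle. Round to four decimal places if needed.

x* = 7.3461, y* = 2.0862

MRS = MU_x/MU_y = 3·(y/x)^(4/3). Set equal to p_x/p_y.
Hence y/x = ((1/3)·p_x/p_y)^(1/(4/3)), i.e. raised to the 0.75 power.
Substitute y = (y/x)·x into the budget: x* = M/(p_x + p_y·(y/x)).
Numerically y/x = 0.283988, so x* = 62/(5.6 + 10·0.283988) = 7.3461 and y* = 0.283988·7.3461 = 2.0862.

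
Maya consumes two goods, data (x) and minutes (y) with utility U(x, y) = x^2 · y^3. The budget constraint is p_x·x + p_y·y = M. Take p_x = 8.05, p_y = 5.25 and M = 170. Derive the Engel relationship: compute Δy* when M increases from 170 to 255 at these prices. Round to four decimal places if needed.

Demand: x*(p_x,p_y,M) = 0.4·M/p_x and y* = 0.6·M/p_y.
At p_x=8.05, p_y=5.25, M=170: y* = 0.6·170/5.25 = 19.4286.
At M' = 255: y* = 29.1429. Change: 29.1429 − 19.4286 = 9.7143.

Δy* = 9.7143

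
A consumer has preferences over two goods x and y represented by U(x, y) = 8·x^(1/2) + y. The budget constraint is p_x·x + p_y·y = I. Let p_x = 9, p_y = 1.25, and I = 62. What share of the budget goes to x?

share on x = 0.0448

Set MRS = p_x/p_y: 4·x^(−1/2) = p_x/p_y.
Solve: √x = 4·p_y/p_x, so x*(p_x,p_y) = (4·p_y/p_x)², and y* = (I − p_x·x*)/p_y.
Plugging in: x* = (4·1.25/9)² = 0.3086, y* = 47.3778.
Expenditure on x: 9·0.3086 = 2.7778; share = 0.0448.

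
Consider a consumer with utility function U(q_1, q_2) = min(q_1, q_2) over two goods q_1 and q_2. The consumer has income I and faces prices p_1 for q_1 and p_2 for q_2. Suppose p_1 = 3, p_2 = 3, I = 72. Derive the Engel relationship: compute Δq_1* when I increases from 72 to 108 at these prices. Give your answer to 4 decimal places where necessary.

With perfect complements, no substitution: consume in ratio q_1:q_2 = 1:1.
Budget: p_1·q_1 + p_2·q_1 = I, so (p_1 + p_2)·q_1 = I.
Demand: q_1*(p_1,p_2,I) = I/(p_1 + p_2), q_2* = I/(p_1 + p_2).
Here 3 + 3 = 6, giving q_1* = 12.
At I' = 108: q_1* = 18. Change: 18 − 12 = 6.

Δq_1* = 6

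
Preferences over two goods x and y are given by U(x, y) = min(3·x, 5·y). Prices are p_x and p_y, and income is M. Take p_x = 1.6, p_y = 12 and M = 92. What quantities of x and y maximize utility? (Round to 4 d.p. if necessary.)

Leontief preferences: the optimum is at the kink where x/5 = y/3, i.e. y = (3/5)·x.
Budget: p_x·x + p_y·(3/5)·x = M, so (5·p_x + 3·p_y)·x = 5·M.
Demand: x*(p_x,p_y,M) = 5·M/(5·p_x + 3·p_y), y* = 3·M/(5·p_x + 3·p_y).
Here 5·1.6 + 3·12 = 44, giving x* = 10.4545 and y* = 6.2727.

x* = 10.4545, y* = 6.2727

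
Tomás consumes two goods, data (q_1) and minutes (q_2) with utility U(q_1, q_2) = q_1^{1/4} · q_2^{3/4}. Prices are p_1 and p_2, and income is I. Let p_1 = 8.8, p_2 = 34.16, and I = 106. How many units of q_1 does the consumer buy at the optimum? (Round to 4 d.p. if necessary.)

Tangency: MRS = (1/3)·q_2/q_1 = p_1/p_2.
Rearranging, p_2·q_2 = 3·p_1·q_1. Substituting into the budget gives p_1·q_1·(1 + 3) = I.
Demand: q_1*(p_1,p_2,I) = 0.25·I/p_1 and q_2* = 0.75·I/p_2.
At p_1=8.8, p_2=34.16, I=106: q_1* = 0.25·106/8.8 = 3.0114.

q_1* = 3.0114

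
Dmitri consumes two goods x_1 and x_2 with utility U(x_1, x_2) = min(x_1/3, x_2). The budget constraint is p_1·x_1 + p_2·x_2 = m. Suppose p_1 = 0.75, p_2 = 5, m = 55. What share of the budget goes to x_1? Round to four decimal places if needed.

share on x_1 = 0.3103

Leontief preferences: the optimum is at the kink where x_1/3 = x_2/1, i.e. x_2 = (1/3)·x_1.
Budget: p_1·x_1 + p_2·(1/3)·x_1 = m, so (3·p_1 + p_2)·x_1 = 3·m.
Demand: x_1*(p_1,p_2,m) = 3·m/(3·p_1 + p_2), x_2* = m/(3·p_1 + p_2).
Here 3·0.75 + 5 = 7.25, giving x_1* = 22.7586 and x_2* = 7.5862.
Expenditure on x_1: 0.75·22.7586 = 17.069; share = 0.3103.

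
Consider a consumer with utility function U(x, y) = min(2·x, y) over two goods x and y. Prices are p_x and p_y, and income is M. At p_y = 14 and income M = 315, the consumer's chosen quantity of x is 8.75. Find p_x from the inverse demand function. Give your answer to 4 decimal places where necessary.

p_x = 8

With perfect complements, no substitution: consume in ratio x:y = 1:2.
Budget: p_x·x + p_y·2·x = M, so (p_x + 2·p_y)·x = M.
Demand: x*(p_x,p_y,M) = M/(p_x + 2·p_y), y* = 2·M/(p_x + 2·p_y).
Set x* = 8.75 in the demand function and solve for p_x: p_x = 8.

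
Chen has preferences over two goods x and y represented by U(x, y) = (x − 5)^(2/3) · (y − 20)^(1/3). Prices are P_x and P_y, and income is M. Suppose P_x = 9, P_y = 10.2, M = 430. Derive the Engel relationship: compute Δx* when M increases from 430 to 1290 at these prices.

After buying the subsistence bundle (5, 20), a share 2/3 of the remaining income goes to x: x* = 5 + 2/3·(M − 5P_x − 20P_y)/P_x.
Discretionary income = 430 − 5·9 − 20·10.2 = 181; x* = 5 + 2/3·181/9 = 18.4074.
At M' = 1290: x* = 82.1111. Change: 82.1111 − 18.4074 = 63.7037.

Δx* = 63.7037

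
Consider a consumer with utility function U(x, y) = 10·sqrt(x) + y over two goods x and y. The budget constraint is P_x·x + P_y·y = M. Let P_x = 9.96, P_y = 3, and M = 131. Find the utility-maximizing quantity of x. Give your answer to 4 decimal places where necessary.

x* = 2.2681

Thus x* = (5·P_y/P_x)² — independent of M — with the rest of income spent on y.
Plugging in: x* = (5·3/9.96)² = 2.2681.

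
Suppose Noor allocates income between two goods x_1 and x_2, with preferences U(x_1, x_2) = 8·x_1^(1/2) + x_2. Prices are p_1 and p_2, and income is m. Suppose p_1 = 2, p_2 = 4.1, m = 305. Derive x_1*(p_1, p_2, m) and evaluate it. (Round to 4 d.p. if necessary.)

Plugging in: x_1* = (4·4.1/2)² = 67.24.

x_1* = 67.24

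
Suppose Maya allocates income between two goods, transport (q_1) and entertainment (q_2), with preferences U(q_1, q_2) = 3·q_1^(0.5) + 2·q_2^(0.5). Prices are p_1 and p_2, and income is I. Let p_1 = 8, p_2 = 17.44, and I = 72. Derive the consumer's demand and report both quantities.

q_1* = 7.4759, q_2* = 0.6991

From the CES first-order condition, (3/2)·(q_2/q_1)^(0.5) = p_1/p_2.
Solve for the ratio: q_2/q_1 = [(2/3)·p_1/p_2]^(2).
Substitute q_2 = (q_2/q_1)·q_1 into the budget: q_1* = I/(p_1 + p_2·(q_2/q_1)).
Numerically q_2/q_1 = 0.09352, so q_1* = 72/(8 + 17.44·0.09352) = 7.4759 and q_2* = 0.09352·7.4759 = 0.6991.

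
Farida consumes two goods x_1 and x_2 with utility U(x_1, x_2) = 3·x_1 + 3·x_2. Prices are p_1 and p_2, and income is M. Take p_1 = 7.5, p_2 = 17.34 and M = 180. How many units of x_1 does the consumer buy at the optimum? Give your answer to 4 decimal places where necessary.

x_1* = 24

Perfect substitutes: compare marginal utility per dollar. 3/p_1 vs 3/p_2 → 0.4 vs 0.173.
x_1 gives more utility per dollar, so spend all income on x_1: x_1* = M/p_1, x_2* = 0.
Numerically: x_1* = 24, x_2* = 0.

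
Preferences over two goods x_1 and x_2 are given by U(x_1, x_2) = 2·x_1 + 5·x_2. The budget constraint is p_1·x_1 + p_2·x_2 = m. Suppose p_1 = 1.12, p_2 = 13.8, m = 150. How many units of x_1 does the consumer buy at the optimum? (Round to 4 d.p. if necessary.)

Linear utility — the consumer picks whichever good has higher MU/price: 2/1.12 = 1.7857 vs 5/13.8 = 0.3623.
x_1 gives more utility per dollar, so spend all income on x_1: x_1* = m/p_1, x_2* = 0.
Numerically: x_1* = 133.9286, x_2* = 0.

x_1* = 133.9286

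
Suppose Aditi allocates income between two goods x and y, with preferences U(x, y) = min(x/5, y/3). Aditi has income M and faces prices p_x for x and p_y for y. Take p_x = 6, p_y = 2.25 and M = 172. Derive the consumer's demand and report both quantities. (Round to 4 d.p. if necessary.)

x* = 23.4014, y* = 14.0408

Demand: x*(p_x,p_y,M) = 5·M/(5·p_x + 3·p_y), y* = 3·M/(5·p_x + 3·p_y).
Here 5·6 + 3·2.25 = 36.75, giving x* = 23.4014 and y* = 14.0408.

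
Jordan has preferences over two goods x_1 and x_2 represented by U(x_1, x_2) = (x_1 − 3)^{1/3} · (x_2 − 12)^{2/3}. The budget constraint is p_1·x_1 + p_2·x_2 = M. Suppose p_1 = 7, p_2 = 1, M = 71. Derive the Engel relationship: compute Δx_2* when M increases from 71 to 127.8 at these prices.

Let x_1' = x_1−3, x_2' = x_2−12. MRS = (1/2)·x_2'/x_1' = p_1/p_2.
After buying the subsistence bundle (3, 12), a share 1/3 of the remaining income goes to x_1: x_1* = 3 + 1/3·(M − 3p_1 − 12p_2)/p_1.
Discretionary income = 71 − 3·7 − 12·1 = 38; x_2* = 12 + 2/3·38/1 = 37.3333.
At M' = 127.8: x_2* = 75.2. Change: 75.2 − 37.3333 = 37.8667.

Δx_2* = 37.8667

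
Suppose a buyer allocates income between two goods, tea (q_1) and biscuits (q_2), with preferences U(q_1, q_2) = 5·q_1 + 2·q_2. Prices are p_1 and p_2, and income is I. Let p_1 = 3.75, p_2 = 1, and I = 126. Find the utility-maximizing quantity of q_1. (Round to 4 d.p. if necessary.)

Linear utility — the consumer picks whichever good has higher MU/price: 5/3.75 = 1.3333 vs 2/1 = 2.
q_2 gives more utility per dollar, so spend all income on q_2: q_2* = I/p_2, q_1* = 0.
Numerically: q_1* = 0, q_2* = 126.

q_1* = 0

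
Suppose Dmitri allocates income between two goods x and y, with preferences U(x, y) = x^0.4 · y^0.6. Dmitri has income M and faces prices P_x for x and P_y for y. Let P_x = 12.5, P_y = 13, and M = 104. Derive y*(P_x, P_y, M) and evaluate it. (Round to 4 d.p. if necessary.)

y* = 4.8

The MRS is (2/3)·y/x. Set MRS = P_x/P_y.
So 0.4·P_y·y = 0.6·P_x·x; combined with the budget, a share 0.4 of income goes to x.
Demand: x*(P_x,P_y,M) = 0.4·M/P_x and y* = 0.6·M/P_y.
At P_x=12.5, P_y=13, M=104: y* = 0.6·104/13 = 4.8.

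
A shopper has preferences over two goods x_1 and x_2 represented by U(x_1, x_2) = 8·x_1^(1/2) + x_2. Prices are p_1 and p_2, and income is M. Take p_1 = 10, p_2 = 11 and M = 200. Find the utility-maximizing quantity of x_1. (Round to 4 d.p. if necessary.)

x_1* = 19.36

MU_x_1 = 4/√x_1, MU_x_2 = 1. Tangency: 4/√x_1 = p_1/p_2.
Solve: √x_1 = 4·p_2/p_1, so x_1*(p_1,p_2) = (4·p_2/p_1)², and x_2* = (M − p_1·x_1*)/p_2.
Plugging in: x_1* = (4·11/10)² = 19.36.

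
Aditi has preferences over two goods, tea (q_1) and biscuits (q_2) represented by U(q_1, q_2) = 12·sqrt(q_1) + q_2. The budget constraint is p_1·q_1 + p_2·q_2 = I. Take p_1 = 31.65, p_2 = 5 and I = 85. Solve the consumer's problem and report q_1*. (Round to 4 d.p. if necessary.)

q_1* = 0.8985

Thus q_1* = (6·p_2/p_1)² — independent of I — with the rest of income spent on q_2.
Plugging in: q_1* = (6·5/31.65)² = 0.8985.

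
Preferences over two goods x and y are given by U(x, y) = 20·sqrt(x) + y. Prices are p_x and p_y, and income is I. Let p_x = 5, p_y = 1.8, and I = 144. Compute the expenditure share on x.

Set MRS = p_x/p_y: 10·x^(−1/2) = p_x/p_y.
Thus x* = (10·p_y/p_x)² — independent of I — with the rest of income spent on y.
Plugging in: x* = (10·1.8/5)² = 12.96, y* = 44.
Expenditure on x: 5·12.96 = 64.8; share = 0.45.

share on x = 0.45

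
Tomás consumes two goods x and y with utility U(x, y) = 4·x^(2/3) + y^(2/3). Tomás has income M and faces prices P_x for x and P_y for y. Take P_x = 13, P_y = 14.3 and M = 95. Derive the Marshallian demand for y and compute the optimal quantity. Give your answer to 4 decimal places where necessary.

y* = 0.0847

MU_x ∝ 4·x^(-1/3), MU_y ∝ y^(-1/3), so MRS = 4·(y/x)^(1/3) = P_x/P_y.
Hence y/x = ((1/4)·P_x/P_y)^(1/(1/3)), i.e. raised to the 3 power.
With the ratio pinned down, the budget gives x* = M/(P_x + P_y·(y/x)) and y* = (y/x)·x*.
Numerically y/x = 0.011739, so x* = 95/(13 + 14.3·0.011739) = 7.2145 and y* = 0.011739·7.2145 = 0.0847.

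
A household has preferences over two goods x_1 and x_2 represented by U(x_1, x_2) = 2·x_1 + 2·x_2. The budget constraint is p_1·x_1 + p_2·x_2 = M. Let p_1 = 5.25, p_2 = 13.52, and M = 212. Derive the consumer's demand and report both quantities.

Linear utility — the consumer picks whichever good has higher MU/price: 2/5.25 = 0.381 vs 2/13.52 = 0.1479.
x_1 gives more utility per dollar, so spend all income on x_1: x_1* = M/p_1, x_2* = 0.
Numerically: x_1* = 40.381, x_2* = 0.

x_1* = 40.381, x_2* = 0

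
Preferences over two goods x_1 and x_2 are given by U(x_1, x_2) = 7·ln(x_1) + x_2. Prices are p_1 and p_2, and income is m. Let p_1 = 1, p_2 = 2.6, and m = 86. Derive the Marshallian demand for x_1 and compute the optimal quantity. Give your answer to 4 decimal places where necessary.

Set MRS = p_1/p_2: (7/x_1)/1 = p_1/p_2.
So x_1*(p_1,p_2) = 7·p_2/p_1, independent of income; and x_2* = (m − 7·p_2)/p_2.
At the given prices: x_1* = 7·2.6/1 = 18.2.

x_1* = 18.2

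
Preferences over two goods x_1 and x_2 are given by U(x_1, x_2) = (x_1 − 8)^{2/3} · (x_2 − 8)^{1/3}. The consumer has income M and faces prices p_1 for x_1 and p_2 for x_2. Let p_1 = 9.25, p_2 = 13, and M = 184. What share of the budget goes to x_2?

share on x_2 = 0.5761

Discretionary income = 184 − 8·9.25 − 8·13 = 6; x_1* = 8 + 2/3·6/9.25 = 8.4324; x_2* = 8 + 1/3·6/13 = 8.1538.
Expenditure on x_2: 13·8.1538 = 106; share = 0.5761.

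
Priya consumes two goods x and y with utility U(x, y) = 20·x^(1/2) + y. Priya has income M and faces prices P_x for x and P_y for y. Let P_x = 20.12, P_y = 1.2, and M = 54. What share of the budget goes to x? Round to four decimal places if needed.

share on x = 0.1325

MU_x = 10/√x, MU_y = 1. Tangency: 10/√x = P_x/P_y.
Thus x* = (10·P_y/P_x)² — independent of M — with the rest of income spent on y.
Plugging in: x* = (10·1.2/20.12)² = 0.3557, y* = 39.0358.
Expenditure on x: 20.12·0.3557 = 7.1571; share = 0.1325.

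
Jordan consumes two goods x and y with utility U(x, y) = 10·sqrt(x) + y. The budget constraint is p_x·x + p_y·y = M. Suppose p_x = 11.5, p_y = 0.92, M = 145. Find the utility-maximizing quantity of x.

Thus x* = (5·p_y/p_x)² — independent of M — with the rest of income spent on y.
Plugging in: x* = (5·0.92/11.5)² = 0.16.

x* = 0.16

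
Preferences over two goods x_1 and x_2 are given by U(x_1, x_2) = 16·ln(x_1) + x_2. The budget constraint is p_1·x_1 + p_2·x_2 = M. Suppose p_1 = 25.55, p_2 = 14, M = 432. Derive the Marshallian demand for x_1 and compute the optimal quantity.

Set MRS = p_1/p_2: (16/x_1)/1 = p_1/p_2.
So x_1*(p_1,p_2) = 16·p_2/p_1, independent of income; and x_2* = (M − 16·p_2)/p_2.
At the given prices: x_1* = 16·14/25.55 = 8.7671.

x_1* = 8.7671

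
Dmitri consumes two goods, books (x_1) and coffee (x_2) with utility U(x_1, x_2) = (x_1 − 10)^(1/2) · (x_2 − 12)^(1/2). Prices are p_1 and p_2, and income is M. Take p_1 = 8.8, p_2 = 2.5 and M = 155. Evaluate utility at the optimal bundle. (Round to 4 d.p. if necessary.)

V = 3.9442

This is Cobb-Douglas in (x_1−10, x_2−12): tangency gives 0.5·p_2·(x_2−12) = 0.5·p_1·(x_1−10).
After buying the subsistence bundle (10, 12), a share 0.5 of the remaining income goes to x_1: x_1* = 10 + 0.5·(M − 10p_1 − 12p_2)/p_1.
Discretionary income = 155 − 10·8.8 − 12·2.5 = 37; x_1* = 10 + 0.5·37/8.8 = 12.1023; x_2* = 12 + 0.5·37/2.5 = 19.4.
Utility at the optimum: U(12.1023, 19.4) = 3.9442.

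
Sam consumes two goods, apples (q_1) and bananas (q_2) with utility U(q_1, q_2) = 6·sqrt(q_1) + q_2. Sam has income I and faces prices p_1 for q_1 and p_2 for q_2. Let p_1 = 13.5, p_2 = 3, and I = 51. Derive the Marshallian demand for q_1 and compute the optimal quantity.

q_1* = 0.4444

MU_q_1 = 3/√q_1, MU_q_2 = 1. Tangency: 3/√q_1 = p_1/p_2.
Thus q_1* = (3·p_2/p_1)² — independent of I — with the rest of income spent on q_2.
Plugging in: q_1* = (3·3/13.5)² = 0.4444.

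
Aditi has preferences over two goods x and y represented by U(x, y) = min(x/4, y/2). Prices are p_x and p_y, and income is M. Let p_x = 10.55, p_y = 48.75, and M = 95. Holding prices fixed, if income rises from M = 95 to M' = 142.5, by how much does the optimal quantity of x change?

Δx* = 1.3601

Demand: x*(p_x,p_y,M) = 4·M/(4·p_x + 2·p_y), y* = 2·M/(4·p_x + 2·p_y).
Here 4·10.55 + 2·48.75 = 139.7, giving x* = 2.7201.
At M' = 142.5: x* = 4.0802. Change: 4.0802 − 2.7201 = 1.3601.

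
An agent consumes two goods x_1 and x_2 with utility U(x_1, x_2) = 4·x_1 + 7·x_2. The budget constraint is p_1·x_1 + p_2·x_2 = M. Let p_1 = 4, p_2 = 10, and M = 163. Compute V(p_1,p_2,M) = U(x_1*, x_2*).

Perfect substitutes: compare marginal utility per dollar. 4/p_1 vs 7/p_2 → 1 vs 0.7.
x_1 gives more utility per dollar, so spend all income on x_1: x_1* = M/p_1, x_2* = 0.
Numerically: x_1* = 40.75, x_2* = 0.
Utility at the optimum: U(40.75, 0) = 163.

V = 163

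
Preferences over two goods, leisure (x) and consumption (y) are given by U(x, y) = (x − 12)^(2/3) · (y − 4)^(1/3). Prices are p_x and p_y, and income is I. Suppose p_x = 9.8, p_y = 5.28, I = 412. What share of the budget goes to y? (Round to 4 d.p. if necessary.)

share on y = 0.2724

MRS = 2·(y−4)/(x−12). Tangency with p_x/p_y gives y−4 = (1/2)·(p_x/p_y)·(x−12).
Substituting into the budget: x* = 12 + 2/3·(I − 12·p_x − 4·p_y)/p_x, and y* = 4 + 1/3·(…)/p_y.
Discretionary income = 412 − 12·9.8 − 4·5.28 = 273.28; x* = 12 + 2/3·273.28/9.8 = 30.5905; y* = 4 + 1/3·273.28/5.28 = 21.2525.
Expenditure on y: 5.28·21.2525 = 112.2133; share = 0.2724.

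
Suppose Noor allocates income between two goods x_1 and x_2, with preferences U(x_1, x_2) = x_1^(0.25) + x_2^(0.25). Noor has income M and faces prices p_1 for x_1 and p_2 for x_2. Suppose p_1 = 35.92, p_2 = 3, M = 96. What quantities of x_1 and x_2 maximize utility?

x_1* = 0.8129, x_2* = 22.2668

MU_x_1 ∝ x_1^(-0.75), MU_x_2 ∝ x_2^(-0.75), so MRS = (x_2/x_1)^(0.75) = p_1/p_2.
Hence x_2/x_1 = (p_1/p_2)^(1/(0.75)), i.e. raised to the 4/3 power.
With the ratio pinned down, the budget gives x_1* = M/(p_1 + p_2·(x_2/x_1)) and x_2* = (x_2/x_1)·x_1*.
Numerically x_2/x_1 = 27.39177, so x_1* = 96/(35.92 + 3·27.39177) = 0.8129 and x_2* = 27.39177·0.8129 = 22.2668.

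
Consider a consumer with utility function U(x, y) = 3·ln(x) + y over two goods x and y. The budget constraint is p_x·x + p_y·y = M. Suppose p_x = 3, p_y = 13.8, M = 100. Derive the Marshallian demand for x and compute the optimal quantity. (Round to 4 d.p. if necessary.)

MU_x = 3/x, MU_y = 1. Tangency: 3/x = p_x/p_y.
So x*(p_x,p_y) = 3·p_y/p_x, independent of income; and y* = (M − 3·p_y)/p_y.
At the given prices: x* = 3·13.8/3 = 13.8.

x* = 13.8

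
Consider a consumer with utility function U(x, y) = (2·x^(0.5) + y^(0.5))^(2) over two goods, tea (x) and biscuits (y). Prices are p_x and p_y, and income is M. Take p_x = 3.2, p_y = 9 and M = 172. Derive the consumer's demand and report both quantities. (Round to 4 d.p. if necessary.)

MRS = MU_x/MU_y = 2·(y/x)^(0.5). Set equal to p_x/p_y.
Hence y/x = ((1/2)·p_x/p_y)^(1/(0.5)), i.e. raised to the 2 power.
With the ratio pinned down, the budget gives x* = M/(p_x + p_y·(y/x)) and y* = (y/x)·x*.
Numerically y/x = 0.031605, so x* = 172/(3.2 + 9·0.031605) = 49.3622 and y* = 0.031605·49.3622 = 1.5601.

x* = 49.3622, y* = 1.5601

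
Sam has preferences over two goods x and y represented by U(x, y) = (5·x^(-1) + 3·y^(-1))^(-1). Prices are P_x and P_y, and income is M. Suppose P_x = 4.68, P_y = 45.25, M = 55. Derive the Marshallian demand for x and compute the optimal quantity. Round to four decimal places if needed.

Substitute y = (y/x)·x into the budget: x* = M/(P_x + P_y·(y/x)).
Numerically y/x = 0.249109, so x* = 55/(4.68 + 45.25·0.249109) = 3.4478.

x* = 3.4478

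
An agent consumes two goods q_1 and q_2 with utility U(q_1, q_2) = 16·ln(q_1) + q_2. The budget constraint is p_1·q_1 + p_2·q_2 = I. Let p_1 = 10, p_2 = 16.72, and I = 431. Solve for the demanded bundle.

MU_q_1 = 16/q_1, MU_q_2 = 1. Tangency: 16/q_1 = p_1/p_2.
So q_1*(p_1,p_2) = 16·p_2/p_1, independent of income; and q_2* = (I − 16·p_2)/p_2.
At the given prices: q_1* = 16·16.72/10 = 26.752, and q_2* = 9.7775.

q_1* = 26.752, q_2* = 9.7775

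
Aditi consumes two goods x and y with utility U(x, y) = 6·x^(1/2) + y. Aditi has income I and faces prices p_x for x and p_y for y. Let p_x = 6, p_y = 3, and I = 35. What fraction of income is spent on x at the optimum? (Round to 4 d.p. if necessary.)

Utility is quasi-linear in y; the FOC for x is 3/√x = p_x/p_y.
Solve: √x = 3·p_y/p_x, so x*(p_x,p_y) = (3·p_y/p_x)², and y* = (I − p_x·x*)/p_y.
Plugging in: x* = (3·3/6)² = 2.25, y* = 7.1667.
Expenditure on x: 6·2.25 = 13.5; share = 0.3857.

share on x = 0.3857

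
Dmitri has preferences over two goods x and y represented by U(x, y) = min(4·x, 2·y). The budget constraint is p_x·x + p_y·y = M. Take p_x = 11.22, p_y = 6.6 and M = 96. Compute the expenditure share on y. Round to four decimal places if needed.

Leontief preferences: the optimum is at the kink where x/2 = y/4, i.e. y = 2·x.
Budget: p_x·x + p_y·2·x = M, so (2·p_x + 4·p_y)·x = 2·M.
Demand: x*(p_x,p_y,M) = 2·M/(2·p_x + 4·p_y), y* = 4·M/(2·p_x + 4·p_y).
Here 2·11.22 + 4·6.6 = 48.84, giving x* = 3.9312 and y* = 7.8624.
Expenditure on y: 6.6·7.8624 = 51.8919; share = 0.5405.

share on y = 0.5405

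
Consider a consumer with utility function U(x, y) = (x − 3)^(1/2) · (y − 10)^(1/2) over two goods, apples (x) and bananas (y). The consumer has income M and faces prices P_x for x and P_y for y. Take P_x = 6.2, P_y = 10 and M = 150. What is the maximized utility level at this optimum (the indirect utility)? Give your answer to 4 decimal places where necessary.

V = 1.9939

Let x' = x−3, y' = y−10. MRS = y'/x' = P_x/P_y.
Substituting into the budget: x* = 3 + 0.5·(M − 3·P_x − 10·P_y)/P_x, and y* = 10 + 0.5·(…)/P_y.
Discretionary income = 150 − 3·6.2 − 10·10 = 31.4; x* = 3 + 0.5·31.4/6.2 = 5.5323; y* = 10 + 0.5·31.4/10 = 11.57.
Utility at the optimum: U(5.5323, 11.57) = 1.9939.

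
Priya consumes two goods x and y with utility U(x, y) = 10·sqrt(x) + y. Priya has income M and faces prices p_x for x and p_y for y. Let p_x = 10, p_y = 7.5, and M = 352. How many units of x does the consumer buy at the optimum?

x* = 14.0625

MU_x = 5/√x, MU_y = 1. Tangency: 5/√x = p_x/p_y.
Thus x* = (5·p_y/p_x)² — independent of M — with the rest of income spent on y.
Plugging in: x* = (5·7.5/10)² = 14.0625.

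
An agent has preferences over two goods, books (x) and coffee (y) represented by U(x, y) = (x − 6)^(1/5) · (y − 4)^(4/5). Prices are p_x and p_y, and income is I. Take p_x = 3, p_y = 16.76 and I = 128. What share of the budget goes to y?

share on y = 0.7923

This is Cobb-Douglas in (x−6, y−4): tangency gives 0.2·p_y·(y−4) = 0.8·p_x·(x−6).
After buying the subsistence bundle (6, 4), a share 0.2 of the remaining income goes to x: x* = 6 + 0.2·(I − 6p_x − 4p_y)/p_x.
Discretionary income = 128 − 6·3 − 4·16.76 = 42.96; x* = 6 + 0.2·42.96/3 = 8.864; y* = 4 + 0.8·42.96/16.76 = 6.0506.
Expenditure on y: 16.76·6.0506 = 101.408; share = 0.7923.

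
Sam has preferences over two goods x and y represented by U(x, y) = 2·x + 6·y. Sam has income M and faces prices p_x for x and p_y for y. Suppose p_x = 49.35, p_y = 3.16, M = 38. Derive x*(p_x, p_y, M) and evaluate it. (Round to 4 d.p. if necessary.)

Linear utility — the consumer picks whichever good has higher MU/price: 2/49.35 = 0.0405 vs 6/3.16 = 1.8987.
y gives more utility per dollar, so spend all income on y: y* = M/p_y, x* = 0.
Numerically: x* = 0, y* = 12.0253.

x* = 0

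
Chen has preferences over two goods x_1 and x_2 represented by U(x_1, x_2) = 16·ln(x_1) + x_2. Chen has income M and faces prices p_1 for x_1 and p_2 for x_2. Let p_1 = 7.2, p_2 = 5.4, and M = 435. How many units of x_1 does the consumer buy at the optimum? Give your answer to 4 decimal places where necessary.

x_1* = 12

Set MRS = p_1/p_2: (16/x_1)/1 = p_1/p_2.
So x_1*(p_1,p_2) = 16·p_2/p_1, independent of income; and x_2* = (M − 16·p_2)/p_2.
At the given prices: x_1* = 16·5.4/7.2 = 12.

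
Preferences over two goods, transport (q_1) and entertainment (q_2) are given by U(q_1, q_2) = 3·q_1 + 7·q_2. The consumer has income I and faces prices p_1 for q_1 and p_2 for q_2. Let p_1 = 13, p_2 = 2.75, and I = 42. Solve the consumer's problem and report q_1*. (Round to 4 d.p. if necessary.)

Perfect substitutes: compare marginal utility per dollar. 3/p_1 vs 7/p_2 → 0.2308 vs 2.5455.
q_2 gives more utility per dollar, so spend all income on q_2: q_2* = I/p_2, q_1* = 0.
Numerically: q_1* = 0, q_2* = 15.2727.

q_1* = 0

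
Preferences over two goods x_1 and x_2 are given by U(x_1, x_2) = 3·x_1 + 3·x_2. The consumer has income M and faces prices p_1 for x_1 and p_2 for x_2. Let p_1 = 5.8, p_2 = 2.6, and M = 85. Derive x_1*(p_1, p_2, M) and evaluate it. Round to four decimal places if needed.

x_1* = 0

Perfect substitutes: compare marginal utility per dollar. 3/p_1 vs 3/p_2 → 0.5172 vs 1.1538.
x_2 gives more utility per dollar, so spend all income on x_2: x_2* = M/p_2, x_1* = 0.
Numerically: x_1* = 0, x_2* = 32.6923.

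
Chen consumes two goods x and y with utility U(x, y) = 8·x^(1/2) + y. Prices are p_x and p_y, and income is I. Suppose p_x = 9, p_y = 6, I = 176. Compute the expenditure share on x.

share on x = 0.3636

Solve: √x = 4·p_y/p_x, so x*(p_x,p_y) = (4·p_y/p_x)², and y* = (I − p_x·x*)/p_y.
Plugging in: x* = (4·6/9)² = 7.1111, y* = 18.6667.
Expenditure on x: 9·7.1111 = 64; share = 0.3636.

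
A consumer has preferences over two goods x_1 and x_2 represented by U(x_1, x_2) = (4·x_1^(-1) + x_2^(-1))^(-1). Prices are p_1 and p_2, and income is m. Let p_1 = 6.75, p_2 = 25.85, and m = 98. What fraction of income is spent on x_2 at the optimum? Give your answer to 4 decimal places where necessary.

MU_x_1 ∝ 4·x_1^(-2), MU_x_2 ∝ x_2^(-2), so MRS = 4·(x_2/x_1)^(2) = p_1/p_2.
Solve for the ratio: x_2/x_1 = [(1/4)·p_1/p_2]^(0.5).
Substitute x_2 = (x_2/x_1)·x_1 into the budget: x_1* = m/(p_1 + p_2·(x_2/x_1)).
Numerically x_2/x_1 = 0.2555, so x_1* = 98/(6.75 + 25.85·0.2555) = 7.3382 and x_2* = 0.2555·7.3382 = 1.8749.
Expenditure on x_2: 25.85·1.8749 = 48.4668; share = 0.4946.

share on x_2 = 0.4946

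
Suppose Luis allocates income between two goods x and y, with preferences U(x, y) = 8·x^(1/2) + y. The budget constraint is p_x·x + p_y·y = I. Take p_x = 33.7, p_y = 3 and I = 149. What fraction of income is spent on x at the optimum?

share on x = 0.0287

Set MRS = p_x/p_y: 4·x^(−1/2) = p_x/p_y.
Thus x* = (4·p_y/p_x)² — independent of I — with the rest of income spent on y.
Plugging in: x* = (4·3/33.7)² = 0.1268, y* = 48.2423.
Expenditure on x: 33.7·0.1268 = 4.273; share = 0.0287.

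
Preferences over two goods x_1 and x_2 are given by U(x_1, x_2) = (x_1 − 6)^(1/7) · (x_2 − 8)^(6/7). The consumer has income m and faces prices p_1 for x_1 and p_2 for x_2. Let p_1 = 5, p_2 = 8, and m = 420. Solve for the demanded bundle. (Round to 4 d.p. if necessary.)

x_1* = 15.3143, x_2* = 42.9286

Let x_1' = x_1−6, x_2' = x_2−8. MRS = (1/6)·x_2'/x_1' = p_1/p_2.
After buying the subsistence bundle (6, 8), a share 1/7 of the remaining income goes to x_1: x_1* = 6 + 1/7·(m − 6p_1 − 8p_2)/p_1.
Discretionary income = 420 − 6·5 − 8·8 = 326; x_1* = 6 + 1/7·326/5 = 15.3143; x_2* = 8 + 6/7·326/8 = 42.9286.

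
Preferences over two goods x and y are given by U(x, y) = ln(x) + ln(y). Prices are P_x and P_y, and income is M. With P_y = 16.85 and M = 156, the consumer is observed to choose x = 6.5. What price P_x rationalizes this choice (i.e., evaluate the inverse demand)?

P_x = 12

MU_x/MU_y = (y)/(x); tangency sets this equal to P_x/P_y.
Rearranging, P_y·y = P_x·x. Substituting into the budget gives P_x·x·(1 + 1) = M.
Demand: x*(P_x,P_y,M) = 0.5·M/P_x and y* = 0.5·M/P_y.
Set x* = 6.5 in the demand function and solve for P_x: P_x = 12.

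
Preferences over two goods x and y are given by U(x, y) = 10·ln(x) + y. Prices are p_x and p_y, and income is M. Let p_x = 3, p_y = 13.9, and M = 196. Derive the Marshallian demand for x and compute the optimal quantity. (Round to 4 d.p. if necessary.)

x* = 46.3333

Set MRS = p_x/p_y: (10/x)/1 = p_x/p_y.
So x*(p_x,p_y) = 10·p_y/p_x, independent of income; and y* = (M − 10·p_y)/p_y.
At the given prices: x* = 10·13.9/3 = 46.3333.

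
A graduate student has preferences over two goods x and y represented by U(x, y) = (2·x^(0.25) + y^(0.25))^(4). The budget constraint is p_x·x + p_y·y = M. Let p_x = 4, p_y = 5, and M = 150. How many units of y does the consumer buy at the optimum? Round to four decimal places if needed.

y* = 8.0766

MRS = MU_x/MU_y = 2·(y/x)^(0.75). Set equal to p_x/p_y.
Solve for the ratio: y/x = [(1/2)·p_x/p_y]^(4/3).
With the ratio pinned down, the budget gives x* = M/(p_x + p_y·(y/x)) and y* = (y/x)·x*.
Numerically y/x = 0.294723, so x* = 150/(4 + 5·0.294723) = 27.4042 and y* = 0.294723·27.4042 = 8.0766.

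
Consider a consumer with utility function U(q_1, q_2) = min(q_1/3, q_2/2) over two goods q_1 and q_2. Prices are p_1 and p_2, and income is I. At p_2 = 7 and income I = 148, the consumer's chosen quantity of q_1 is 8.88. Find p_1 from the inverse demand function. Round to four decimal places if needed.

p_1 = 12

With perfect complements, no substitution: consume in ratio q_1:q_2 = 3:2.
Budget: p_1·q_1 + p_2·(2/3)·q_1 = I, so (3·p_1 + 2·p_2)·q_1 = 3·I.
Demand: q_1*(p_1,p_2,I) = 3·I/(3·p_1 + 2·p_2), q_2* = 2·I/(3·p_1 + 2·p_2).
Set q_1* = 8.88 in the demand function and solve for p_1: p_1 = 12.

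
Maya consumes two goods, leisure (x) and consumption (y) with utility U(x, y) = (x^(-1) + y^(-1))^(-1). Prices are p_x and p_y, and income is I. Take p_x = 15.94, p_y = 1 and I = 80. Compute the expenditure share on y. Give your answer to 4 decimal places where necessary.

Numerically y/x = 3.992493, so x* = 80/(15.94 + 1·3.992493) = 4.0135 and y* = 3.992493·4.0135 = 16.0241.
Expenditure on y: 1·16.0241 = 16.0241; share = 0.2003.

share on y = 0.2003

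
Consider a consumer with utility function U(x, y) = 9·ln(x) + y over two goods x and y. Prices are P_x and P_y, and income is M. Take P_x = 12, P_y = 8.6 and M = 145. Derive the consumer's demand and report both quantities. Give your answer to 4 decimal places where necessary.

x* = 6.45, y* = 7.8605

MU_x = 9/x, MU_y = 1. Tangency: 9/x = P_x/P_y.
So x*(P_x,P_y) = 9·P_y/P_x, independent of income; and y* = (M − 9·P_y)/P_y.
At the given prices: x* = 9·8.6/12 = 6.45, and y* = 7.8605.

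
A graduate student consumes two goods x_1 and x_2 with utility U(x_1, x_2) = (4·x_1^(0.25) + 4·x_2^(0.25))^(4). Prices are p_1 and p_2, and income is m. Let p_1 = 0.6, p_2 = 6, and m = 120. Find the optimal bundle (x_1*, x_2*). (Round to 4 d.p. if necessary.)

From the CES first-order condition, (x_2/x_1)^(0.75) = p_1/p_2.
Hence x_2/x_1 = (p_1/p_2)^(1/(0.75)), i.e. raised to the 4/3 power.
With the ratio pinned down, the budget gives x_1* = m/(p_1 + p_2·(x_2/x_1)) and x_2* = (x_2/x_1)·x_1*.
Numerically x_2/x_1 = 0.046416, so x_1* = 120/(0.6 + 6·0.046416) = 136.5972 and x_2* = 0.046416·136.5972 = 6.3403.

x_1* = 136.5972, x_2* = 6.3403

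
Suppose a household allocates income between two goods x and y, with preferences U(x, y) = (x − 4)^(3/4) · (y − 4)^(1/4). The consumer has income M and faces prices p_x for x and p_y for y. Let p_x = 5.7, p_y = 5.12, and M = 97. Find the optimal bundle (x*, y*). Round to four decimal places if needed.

x* = 11.0684, y* = 6.623

MRS = 3·(y−4)/(x−4). Tangency with p_x/p_y gives y−4 = (1/3)·(p_x/p_y)·(x−4).
Substituting into the budget: x* = 4 + 0.75·(M − 4·p_x − 4·p_y)/p_x, and y* = 4 + 0.25·(…)/p_y.
Discretionary income = 97 − 4·5.7 − 4·5.12 = 53.72; x* = 4 + 0.75·53.72/5.7 = 11.0684; y* = 4 + 0.25·53.72/5.12 = 6.623.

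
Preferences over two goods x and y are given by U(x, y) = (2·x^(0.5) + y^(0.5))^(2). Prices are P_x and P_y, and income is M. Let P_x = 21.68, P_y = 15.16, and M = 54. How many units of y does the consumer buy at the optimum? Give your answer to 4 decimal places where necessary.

y* = 0.9381

Substitute y = (y/x)·x into the budget: x* = M/(P_x + P_y·(y/x)).
Numerically y/x = 0.511282, so x* = 54/(21.68 + 15.16·0.511282) = 1.8348 and y* = 0.511282·1.8348 = 0.9381.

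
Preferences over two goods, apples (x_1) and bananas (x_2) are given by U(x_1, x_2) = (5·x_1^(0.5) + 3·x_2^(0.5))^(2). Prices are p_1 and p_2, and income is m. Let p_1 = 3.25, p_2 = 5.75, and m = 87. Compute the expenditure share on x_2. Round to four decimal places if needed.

Substitute x_2 = (x_2/x_1)·x_1 into the budget: x_1* = m/(p_1 + p_2·(x_2/x_1)).
Numerically x_2/x_1 = 0.115009, so x_1* = 87/(3.25 + 5.75·0.115009) = 22.2432 and x_2* = 0.115009·22.2432 = 2.5582.
Expenditure on x_2: 5.75·2.5582 = 14.7095; share = 0.1691.

share on x_2 = 0.1691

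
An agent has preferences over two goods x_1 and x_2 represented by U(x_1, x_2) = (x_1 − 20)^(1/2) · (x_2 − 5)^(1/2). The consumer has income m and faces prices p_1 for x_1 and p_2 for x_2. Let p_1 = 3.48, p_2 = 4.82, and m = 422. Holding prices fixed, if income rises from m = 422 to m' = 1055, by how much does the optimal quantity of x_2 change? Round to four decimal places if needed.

Δx_2* = 65.6639

Substituting into the budget: x_1* = 20 + 0.5·(m − 20·p_1 − 5·p_2)/p_1, and x_2* = 5 + 0.5·(…)/p_2.
Discretionary income = 422 − 20·3.48 − 5·4.82 = 328.3; x_2* = 5 + 0.5·328.3/4.82 = 39.056.
At m' = 1055: x_2* = 104.7199. Change: 104.7199 − 39.056 = 65.6639.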